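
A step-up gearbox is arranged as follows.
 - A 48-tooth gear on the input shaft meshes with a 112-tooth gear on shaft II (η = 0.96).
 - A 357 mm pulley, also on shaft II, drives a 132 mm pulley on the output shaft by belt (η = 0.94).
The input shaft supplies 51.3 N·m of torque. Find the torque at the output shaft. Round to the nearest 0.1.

39.9 N·m

After the gear mesh (112/48): 51.3 × 2.3333 × 0.96 = 114.91 N·m
After the belt (132/357): 114.91 × 0.36975 × 0.94 = 39.939 N·m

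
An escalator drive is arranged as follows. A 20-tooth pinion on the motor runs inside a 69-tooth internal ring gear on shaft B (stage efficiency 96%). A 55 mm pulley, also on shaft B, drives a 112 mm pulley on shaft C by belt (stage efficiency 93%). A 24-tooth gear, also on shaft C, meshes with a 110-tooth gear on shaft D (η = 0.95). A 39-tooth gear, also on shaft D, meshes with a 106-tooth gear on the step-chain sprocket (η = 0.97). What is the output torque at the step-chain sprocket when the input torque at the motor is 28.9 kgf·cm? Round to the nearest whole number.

2081 kgf·cm

Internal gear: ratio = 69/20 = 3.45; torque at shaft B = 28.9 × 3.45 × 0.96 = 95.717 kgf·cm.
Belt: ratio = 112/55 = 2.0364; torque at shaft C = 95.717 × 2.0364 × 0.93 = 181.27 kgf·cm.
Gear mesh: ratio = 110/24 = 4.5833; torque at shaft D = 181.27 × 4.5833 × 0.95 = 789.28 kgf·cm.
Gear mesh: ratio = 106/39 = 2.7179; torque at the step-chain sprocket = 789.28 × 2.7179 × 0.97 = 2080.9 kgf·cm.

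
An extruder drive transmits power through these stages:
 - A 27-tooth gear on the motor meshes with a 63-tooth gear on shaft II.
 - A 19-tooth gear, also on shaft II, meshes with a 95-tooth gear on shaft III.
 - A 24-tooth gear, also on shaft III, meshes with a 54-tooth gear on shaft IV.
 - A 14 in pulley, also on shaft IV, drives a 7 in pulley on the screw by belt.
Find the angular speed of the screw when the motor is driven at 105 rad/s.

8 rad/s

the motor → shaft II (gear mesh, 63/27): 105 ÷ 2.3333 = 45 rad/s
shaft II → shaft III (gear mesh, 95/19): 45 ÷ 5 = 9 rad/s
shaft III → shaft IV (gear mesh, 54/24): 9 ÷ 2.25 = 4 rad/s
shaft IV → the screw (belt, 7/14): 4 ÷ 0.5 = 8 rad/s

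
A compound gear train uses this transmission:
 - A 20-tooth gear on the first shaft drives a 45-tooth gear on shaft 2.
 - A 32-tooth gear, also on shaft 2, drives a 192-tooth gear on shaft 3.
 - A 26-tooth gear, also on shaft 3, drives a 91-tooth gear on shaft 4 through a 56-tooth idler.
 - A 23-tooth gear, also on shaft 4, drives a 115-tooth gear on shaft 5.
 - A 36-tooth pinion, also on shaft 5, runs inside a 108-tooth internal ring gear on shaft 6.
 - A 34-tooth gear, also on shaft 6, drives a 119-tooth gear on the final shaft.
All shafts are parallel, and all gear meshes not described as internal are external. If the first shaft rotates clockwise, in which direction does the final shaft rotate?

clockwise

the first shaft → shaft 2: external mesh, 1 reversal → CCW.
shaft 2 → shaft 3: external mesh, 1 reversal → CW.
shaft 3 → shaft 4: driver → idler → driven is 2 external meshes, 2 reversals → CW.
shaft 4 → shaft 5: external mesh, 1 reversal → CCW.
shaft 5 → shaft 6: internal mesh, same direction → CCW.
shaft 6 → the final shaft: external mesh, 1 reversal → CW.
6 reversals in total — an even number — so the final shaft turns the same way as the first shaft.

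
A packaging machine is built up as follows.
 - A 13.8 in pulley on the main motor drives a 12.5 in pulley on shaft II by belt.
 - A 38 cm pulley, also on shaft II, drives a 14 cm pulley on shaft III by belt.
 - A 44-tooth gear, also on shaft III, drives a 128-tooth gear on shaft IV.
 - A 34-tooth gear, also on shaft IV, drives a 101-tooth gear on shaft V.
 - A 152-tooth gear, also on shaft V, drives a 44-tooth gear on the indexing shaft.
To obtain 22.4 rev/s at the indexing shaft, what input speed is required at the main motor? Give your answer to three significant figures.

18.7 rev/s

Overall ratio R = 0.9058 × 0.36842 × 2.9091 × 2.9706 × 0.28947 = 0.8348.
Required input speed = output speed × R = 22.4 × 0.8348 = 18.7 rev/s.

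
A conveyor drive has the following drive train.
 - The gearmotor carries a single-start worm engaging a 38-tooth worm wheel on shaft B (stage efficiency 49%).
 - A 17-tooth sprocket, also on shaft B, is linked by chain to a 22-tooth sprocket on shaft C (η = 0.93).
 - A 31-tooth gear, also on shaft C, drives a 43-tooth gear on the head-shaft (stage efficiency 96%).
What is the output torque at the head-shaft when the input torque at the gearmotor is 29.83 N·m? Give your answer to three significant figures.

890 N·m

worm 38/1 = 38 → τ = 29.83·38·0.49 = 555.43 N·m
chain 22/17 = 1.2941 → τ = 555.43·1.2941·0.93 = 668.48 N·m
gear mesh 43/31 = 1.3871 → τ = 668.48·1.3871·0.96 = 890.16 N·m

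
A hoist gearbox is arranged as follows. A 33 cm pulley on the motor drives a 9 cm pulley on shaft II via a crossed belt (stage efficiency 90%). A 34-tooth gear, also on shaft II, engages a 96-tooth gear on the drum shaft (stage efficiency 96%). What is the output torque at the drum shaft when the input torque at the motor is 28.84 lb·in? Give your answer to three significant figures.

19.2 lb·in

Belt: ratio = 9/33 = 0.27273; torque at shaft II = 28.84 × 0.27273 × 0.90 = 7.0789 lb·in.
Gear mesh: ratio = 96/34 = 2.8235; torque at the drum shaft = 7.0789 × 2.8235 × 0.96 = 19.188 lb·in.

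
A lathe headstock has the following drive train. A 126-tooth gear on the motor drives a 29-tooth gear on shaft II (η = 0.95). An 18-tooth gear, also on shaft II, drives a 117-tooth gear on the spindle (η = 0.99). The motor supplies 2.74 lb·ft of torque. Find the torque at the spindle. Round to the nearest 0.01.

3.86 lb·ft

Gear mesh: ratio = 29/126 = 0.23016; torque at shaft II = 2.74 × 0.23016 × 0.95 = 0.5991 lb·ft.
Gear mesh: ratio = 117/18 = 6.5; torque at the spindle = 0.5991 × 6.5 × 0.99 = 3.8552 lb·ft.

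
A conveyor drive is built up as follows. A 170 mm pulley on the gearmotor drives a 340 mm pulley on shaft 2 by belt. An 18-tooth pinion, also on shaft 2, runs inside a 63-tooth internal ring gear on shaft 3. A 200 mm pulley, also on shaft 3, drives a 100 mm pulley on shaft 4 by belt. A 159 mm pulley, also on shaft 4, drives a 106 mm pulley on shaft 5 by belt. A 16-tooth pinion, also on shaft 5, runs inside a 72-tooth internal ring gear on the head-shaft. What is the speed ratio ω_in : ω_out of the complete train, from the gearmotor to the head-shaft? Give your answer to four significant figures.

10.50

Each stage contributes driven/driver: belt 340/170 = 2, internal gear 63/18 = 3.5, belt 100/200 = 0.5, belt 106/159 = 0.66667, internal gear 72/16 = 4.5.
Overall: 2 × 3.5 × 0.5 × 0.66667 × 4.5 = 10.5.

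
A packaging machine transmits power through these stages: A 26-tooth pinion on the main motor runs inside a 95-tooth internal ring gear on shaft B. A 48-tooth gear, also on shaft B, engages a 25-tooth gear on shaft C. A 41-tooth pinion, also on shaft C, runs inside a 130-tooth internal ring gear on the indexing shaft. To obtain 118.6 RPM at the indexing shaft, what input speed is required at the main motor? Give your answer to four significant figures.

Overall ratio R = 3.6538 × 0.52083 × 3.1707 = 6.034.
Required input speed = output speed × R = 118.6 × 6.034 = 715.64 RPM.

715.6 RPM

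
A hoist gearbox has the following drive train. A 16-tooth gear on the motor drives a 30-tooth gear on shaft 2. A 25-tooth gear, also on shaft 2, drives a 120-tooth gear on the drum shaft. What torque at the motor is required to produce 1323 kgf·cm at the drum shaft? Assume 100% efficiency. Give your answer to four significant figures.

147.0 kgf·cm

Overall ratio R = 1.875 × 4.8 = 9.
Input torque = output torque / R = 1323 / 9 = 147 kgf·cm.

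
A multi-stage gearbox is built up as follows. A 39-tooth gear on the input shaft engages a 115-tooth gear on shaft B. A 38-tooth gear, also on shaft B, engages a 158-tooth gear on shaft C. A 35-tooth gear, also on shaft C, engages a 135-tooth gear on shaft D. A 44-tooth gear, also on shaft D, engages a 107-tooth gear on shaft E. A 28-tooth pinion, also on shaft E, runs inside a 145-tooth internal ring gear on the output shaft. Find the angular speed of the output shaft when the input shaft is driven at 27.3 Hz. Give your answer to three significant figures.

Gear mesh: ratio = 115/39 = 2.9487, so shaft B turns at 27.3 / 2.9487 = 9.2583 Hz.
Gear mesh: ratio = 158/38 = 4.1579, so shaft C turns at 9.2583 / 4.1579 = 2.2267 Hz.
Gear mesh: ratio = 135/35 = 3.8571, so shaft D turns at 2.2267 / 3.8571 = 0.57728 Hz.
Gear mesh: ratio = 107/44 = 2.4318, so shaft E turns at 0.57728 / 2.4318 = 0.23739 Hz.
Internal gear: ratio = 145/28 = 5.1786, so the output shaft turns at 0.23739 / 5.1786 = 0.04584 Hz.

0.0458 Hz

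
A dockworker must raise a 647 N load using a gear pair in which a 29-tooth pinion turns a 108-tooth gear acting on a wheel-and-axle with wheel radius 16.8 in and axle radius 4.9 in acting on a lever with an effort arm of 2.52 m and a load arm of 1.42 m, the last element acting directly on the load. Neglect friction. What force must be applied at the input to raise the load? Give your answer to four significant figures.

28.55 N

Gear pair MA = 108/29 = 3.7241.
Wheel-and-axle MA = R/r = 16.8/4.9 = 3.4286.
Lever MA = effort arm / load arm = 2.52/1.42 = 1.7746.
Combined ideal MA = 3.7241 × 3.4286 × 1.7746 = 22.66.
Effort = load / MA = 647 / 22.66 = 28.553 N.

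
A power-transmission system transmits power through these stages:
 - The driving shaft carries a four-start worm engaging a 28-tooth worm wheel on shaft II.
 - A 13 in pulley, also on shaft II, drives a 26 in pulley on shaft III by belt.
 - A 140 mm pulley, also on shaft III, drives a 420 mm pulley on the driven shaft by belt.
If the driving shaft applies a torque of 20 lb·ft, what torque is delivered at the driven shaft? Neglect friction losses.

840 lb·ft

After the worm (28/4): 20 × 7 = 140 lb·ft
After the belt (26/13): 140 × 2 = 280 lb·ft
After the belt (420/140): 280 × 3 = 840 lb·ft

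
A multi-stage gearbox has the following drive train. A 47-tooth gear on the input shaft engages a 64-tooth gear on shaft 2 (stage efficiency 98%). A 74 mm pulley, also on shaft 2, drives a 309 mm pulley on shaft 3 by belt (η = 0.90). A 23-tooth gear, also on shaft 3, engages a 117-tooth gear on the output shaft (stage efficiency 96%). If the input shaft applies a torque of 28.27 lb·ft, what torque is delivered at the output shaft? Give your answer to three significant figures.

gear mesh 64/47 = 1.3617 → τ = 28.27·1.3617·0.98 = 37.725 lb·ft
belt 309/74 = 4.1757 → τ = 37.725·4.1757·0.90 = 141.78 lb·ft
gear mesh 117/23 = 5.087 → τ = 141.78·5.087·0.96 = 692.36 lb·ft

692 lb·ft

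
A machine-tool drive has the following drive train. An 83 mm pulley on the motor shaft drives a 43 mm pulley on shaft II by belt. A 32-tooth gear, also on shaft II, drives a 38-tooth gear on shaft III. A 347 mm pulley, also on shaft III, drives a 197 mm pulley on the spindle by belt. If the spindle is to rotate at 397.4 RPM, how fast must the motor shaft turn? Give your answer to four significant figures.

138.8 RPM

Overall ratio R = 0.51807 × 1.1875 × 0.56772 = 0.34927.
Required input speed = output speed × R = 397.4 × 0.34927 = 138.8 RPM.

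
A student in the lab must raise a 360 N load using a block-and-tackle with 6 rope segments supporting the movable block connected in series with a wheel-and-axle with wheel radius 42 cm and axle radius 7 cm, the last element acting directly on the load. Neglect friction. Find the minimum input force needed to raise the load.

10 N

Block-and-tackle MA = number of supporting rope parts = 6.
Wheel-and-axle MA = R/r = 42/7 = 6.
Combined ideal MA = 6 × 6 = 36.
Effort = load / MA = 360 / 36 = 10 N.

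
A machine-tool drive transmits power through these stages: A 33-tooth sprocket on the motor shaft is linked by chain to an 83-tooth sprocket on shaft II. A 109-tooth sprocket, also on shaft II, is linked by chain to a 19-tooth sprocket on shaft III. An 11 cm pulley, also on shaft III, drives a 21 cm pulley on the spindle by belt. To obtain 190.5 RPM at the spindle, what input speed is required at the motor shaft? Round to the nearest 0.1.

159.4 RPM

Overall ratio R = 2.5152 × 0.17431 × 1.9091 = 0.83699.
Required input speed = output speed × R = 190.5 × 0.83699 = 159.45 RPM.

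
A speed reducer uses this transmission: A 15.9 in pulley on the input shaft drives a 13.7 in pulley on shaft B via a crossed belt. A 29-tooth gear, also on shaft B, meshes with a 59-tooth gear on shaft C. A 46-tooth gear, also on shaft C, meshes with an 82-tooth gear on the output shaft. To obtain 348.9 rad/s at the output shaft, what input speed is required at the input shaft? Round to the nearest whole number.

1090 rad/s

Overall ratio R = 0.86164 × 2.0345 × 1.7826 = 3.1249.
Required input speed = output speed × R = 348.9 × 3.1249 = 1090.3 rad/s.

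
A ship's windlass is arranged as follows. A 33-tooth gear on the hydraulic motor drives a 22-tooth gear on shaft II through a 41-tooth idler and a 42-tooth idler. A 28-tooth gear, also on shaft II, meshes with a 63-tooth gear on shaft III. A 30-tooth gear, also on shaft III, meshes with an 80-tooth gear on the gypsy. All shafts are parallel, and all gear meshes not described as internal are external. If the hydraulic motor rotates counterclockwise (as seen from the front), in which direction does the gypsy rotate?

the hydraulic motor → shaft II: driver → idler → idler → driven is 3 external meshes, 3 reversals → CW.
shaft II → shaft III: external mesh, 1 reversal → CCW.
shaft III → the gypsy: external mesh, 1 reversal → CW.
5 reversals in total — an odd number — so the gypsy turns opposite to the hydraulic motor.

clockwise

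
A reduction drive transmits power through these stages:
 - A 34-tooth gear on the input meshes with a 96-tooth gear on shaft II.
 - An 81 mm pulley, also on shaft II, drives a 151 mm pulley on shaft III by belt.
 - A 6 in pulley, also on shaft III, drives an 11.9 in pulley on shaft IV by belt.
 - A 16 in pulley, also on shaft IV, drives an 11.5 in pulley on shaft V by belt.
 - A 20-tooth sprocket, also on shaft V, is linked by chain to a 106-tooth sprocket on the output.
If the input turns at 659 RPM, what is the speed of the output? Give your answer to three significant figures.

the input → shaft II (gear mesh, 96/34): 659 ÷ 2.8235 = 233.4 RPM
shaft II → shaft III (belt, 151/81): 233.4 ÷ 1.8642 = 125.2 RPM
shaft III → shaft IV (belt, 11.9/6): 125.2 ÷ 1.9833 = 63.126 RPM
shaft IV → shaft V (belt, 11.5/16): 63.126 ÷ 0.71875 = 87.827 RPM
shaft V → the output (chain, 106/20): 87.827 ÷ 5.3 = 16.571 RPM

16.6 RPM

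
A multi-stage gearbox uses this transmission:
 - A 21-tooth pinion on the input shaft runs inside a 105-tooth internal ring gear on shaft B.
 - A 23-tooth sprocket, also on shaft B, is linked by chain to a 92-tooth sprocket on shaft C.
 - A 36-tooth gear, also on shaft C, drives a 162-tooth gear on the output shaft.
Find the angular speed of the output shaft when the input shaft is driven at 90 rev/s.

internal gear 105/21 = 5 → 90/5 = 18 rev/s
chain 92/23 = 4 → 18/4 = 4.5 rev/s
gear mesh 162/36 = 4.5 → 4.5/4.5 = 1 rev/s

1 rev/s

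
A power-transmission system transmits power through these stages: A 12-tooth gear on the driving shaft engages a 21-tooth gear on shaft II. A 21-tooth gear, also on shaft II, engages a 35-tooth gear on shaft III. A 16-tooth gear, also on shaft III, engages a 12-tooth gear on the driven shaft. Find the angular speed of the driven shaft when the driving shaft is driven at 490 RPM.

224 RPM

Gear mesh: ratio = 21/12 = 1.75, so shaft II turns at 490 / 1.75 = 280 RPM.
Gear mesh: ratio = 35/21 = 1.6667, so shaft III turns at 280 / 1.6667 = 168 RPM.
Gear mesh: ratio = 12/16 = 0.75, so the driven shaft turns at 168 / 0.75 = 224 RPM.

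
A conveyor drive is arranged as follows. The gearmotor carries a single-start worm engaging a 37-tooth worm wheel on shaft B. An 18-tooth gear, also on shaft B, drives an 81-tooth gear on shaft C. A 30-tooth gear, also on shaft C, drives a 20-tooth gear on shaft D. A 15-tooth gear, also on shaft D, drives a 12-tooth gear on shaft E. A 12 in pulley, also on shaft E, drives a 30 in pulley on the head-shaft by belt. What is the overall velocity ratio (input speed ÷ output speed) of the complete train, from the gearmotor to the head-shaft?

222

Each stage contributes driven/driver: worm 37/1 = 37, gear mesh 81/18 = 4.5, gear mesh 20/30 = 0.66667, gear mesh 12/15 = 0.8, belt 30/12 = 2.5.
Overall: 37 × 4.5 × 0.66667 × 0.8 × 2.5 = 222.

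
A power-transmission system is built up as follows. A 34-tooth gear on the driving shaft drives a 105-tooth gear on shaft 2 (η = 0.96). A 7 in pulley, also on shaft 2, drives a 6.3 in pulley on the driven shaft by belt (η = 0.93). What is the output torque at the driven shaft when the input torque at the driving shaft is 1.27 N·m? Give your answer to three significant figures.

3.15 N·m

gear mesh 105/34 = 3.0882 → τ = 1.27·3.0882·0.96 = 3.7652 N·m
belt 6.3/7 = 0.9 → τ = 3.7652·0.9·0.93 = 3.1515 N·m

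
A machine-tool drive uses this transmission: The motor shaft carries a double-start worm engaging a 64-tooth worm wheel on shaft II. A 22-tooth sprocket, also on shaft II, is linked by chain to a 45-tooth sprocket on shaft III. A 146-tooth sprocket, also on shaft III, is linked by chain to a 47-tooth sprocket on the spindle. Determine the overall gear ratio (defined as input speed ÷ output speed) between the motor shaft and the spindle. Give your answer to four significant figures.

Each stage contributes driven/driver: worm 64/2 = 32, chain 45/22 = 2.0455, chain 47/146 = 0.32192.
Overall: 32 × 2.0455 × 0.32192 = 21.071.

21.07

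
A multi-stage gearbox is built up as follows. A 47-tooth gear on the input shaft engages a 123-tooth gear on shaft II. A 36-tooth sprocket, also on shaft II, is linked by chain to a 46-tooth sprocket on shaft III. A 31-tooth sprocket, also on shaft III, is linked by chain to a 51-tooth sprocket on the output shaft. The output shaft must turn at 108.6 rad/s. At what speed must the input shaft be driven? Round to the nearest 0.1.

597.4 rad/s

Overall ratio R = 2.617 × 1.2778 × 1.6452 = 5.5014.
Required input speed = output speed × R = 108.6 × 5.5014 = 597.45 rad/s.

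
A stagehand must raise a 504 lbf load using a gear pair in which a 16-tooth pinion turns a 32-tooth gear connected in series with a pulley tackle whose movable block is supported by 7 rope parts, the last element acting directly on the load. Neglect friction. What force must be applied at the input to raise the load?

Gear pair MA = 32/16 = 2.
Block-and-tackle MA = number of supporting rope parts = 7.
Combined ideal MA = 2 × 7 = 14.
Effort = load / MA = 504 / 14 = 36 lbf.

36 lbf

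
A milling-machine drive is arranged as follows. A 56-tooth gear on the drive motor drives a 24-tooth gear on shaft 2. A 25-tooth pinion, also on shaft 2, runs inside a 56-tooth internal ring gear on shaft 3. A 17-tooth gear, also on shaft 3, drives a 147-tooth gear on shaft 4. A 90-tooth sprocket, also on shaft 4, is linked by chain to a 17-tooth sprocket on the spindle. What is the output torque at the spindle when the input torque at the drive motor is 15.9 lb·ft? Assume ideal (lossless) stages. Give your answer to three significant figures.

24.9 lb·ft

gear mesh 24/56 = 0.42857 → τ = 15.9·0.42857 = 6.8143 lb·ft
internal gear 56/25 = 2.24 → τ = 6.8143·2.24 = 15.264 lb·ft
gear mesh 147/17 = 8.6471 → τ = 15.264·8.6471 = 131.99 lb·ft
chain 17/90 = 0.18889 → τ = 131.99·0.18889 = 24.931 lb·ft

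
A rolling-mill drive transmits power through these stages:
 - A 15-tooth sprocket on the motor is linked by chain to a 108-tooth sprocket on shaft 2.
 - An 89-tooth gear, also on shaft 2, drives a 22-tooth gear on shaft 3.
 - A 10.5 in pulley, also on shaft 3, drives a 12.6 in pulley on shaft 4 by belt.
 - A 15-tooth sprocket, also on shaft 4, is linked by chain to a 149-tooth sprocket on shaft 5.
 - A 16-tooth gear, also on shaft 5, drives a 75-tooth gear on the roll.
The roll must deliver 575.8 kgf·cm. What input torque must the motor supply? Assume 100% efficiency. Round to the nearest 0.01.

Overall ratio R = 7.2 × 0.24719 × 1.2 × 9.9333 × 4.6875 = 99.445.
Input torque = output torque / R = 575.8 / 99.445 = 5.7901 kgf·cm.

5.79 kgf·cm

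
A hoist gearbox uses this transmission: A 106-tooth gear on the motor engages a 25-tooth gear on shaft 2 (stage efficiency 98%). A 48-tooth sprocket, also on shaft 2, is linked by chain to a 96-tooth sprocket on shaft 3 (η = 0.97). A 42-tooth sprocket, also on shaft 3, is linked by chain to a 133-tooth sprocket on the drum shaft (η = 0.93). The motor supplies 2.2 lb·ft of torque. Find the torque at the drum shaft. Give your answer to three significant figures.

gear mesh 25/106 = 0.23585 → τ = 2.2·0.23585·0.98 = 0.50849 lb·ft
chain 96/48 = 2 → τ = 0.50849·2·0.97 = 0.98647 lb·ft
chain 133/42 = 3.1667 → τ = 0.98647·3.1667·0.93 = 2.9052 lb·ft

2.91 lb·ft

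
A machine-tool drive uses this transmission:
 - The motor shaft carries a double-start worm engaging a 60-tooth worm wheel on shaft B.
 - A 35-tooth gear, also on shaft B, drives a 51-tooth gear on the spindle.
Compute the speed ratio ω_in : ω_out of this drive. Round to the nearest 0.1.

43.7

Each stage contributes driven/driver: worm 60/2 = 30, gear mesh 51/35 = 1.4571.
Overall: 30 × 1.4571 = 43.714.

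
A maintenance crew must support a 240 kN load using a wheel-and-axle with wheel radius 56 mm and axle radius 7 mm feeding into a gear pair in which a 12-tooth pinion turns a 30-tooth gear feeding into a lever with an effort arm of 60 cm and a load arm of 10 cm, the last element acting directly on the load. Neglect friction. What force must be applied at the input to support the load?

Wheel-and-axle MA = R/r = 56/7 = 8.
Gear pair MA = 30/12 = 2.5.
Lever MA = effort arm / load arm = 60/10 = 6.
Combined ideal MA = 8 × 2.5 × 6 = 120.
Effort = load / MA = 240 / 120 = 2 kN.

2 kN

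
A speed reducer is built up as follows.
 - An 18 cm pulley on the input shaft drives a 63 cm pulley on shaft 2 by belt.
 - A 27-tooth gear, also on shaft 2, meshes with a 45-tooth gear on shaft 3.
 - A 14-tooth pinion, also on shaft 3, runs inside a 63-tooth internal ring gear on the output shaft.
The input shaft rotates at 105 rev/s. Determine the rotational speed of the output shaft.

belt 63/18 = 3.5 → 105/3.5 = 30 rev/s
gear mesh 45/27 = 1.6667 → 30/1.6667 = 18 rev/s
internal gear 63/14 = 4.5 → 18/4.5 = 4 rev/s

4 rev/s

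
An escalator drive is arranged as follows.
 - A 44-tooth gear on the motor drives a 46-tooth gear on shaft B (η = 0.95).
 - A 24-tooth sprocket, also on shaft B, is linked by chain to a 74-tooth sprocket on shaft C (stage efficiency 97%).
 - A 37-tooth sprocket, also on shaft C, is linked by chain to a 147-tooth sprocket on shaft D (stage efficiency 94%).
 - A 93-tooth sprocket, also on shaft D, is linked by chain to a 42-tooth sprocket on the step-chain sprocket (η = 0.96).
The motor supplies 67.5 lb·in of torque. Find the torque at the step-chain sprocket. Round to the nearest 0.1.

Gear mesh: ratio = 46/44 = 1.0455; torque at shaft B = 67.5 × 1.0455 × 0.95 = 67.04 lb·in.
Chain: ratio = 74/24 = 3.0833; torque at shaft C = 67.04 × 3.0833 × 0.97 = 200.5 lb·in.
Chain: ratio = 147/37 = 3.973; torque at shaft D = 200.5 × 3.973 × 0.94 = 748.8 lb·in.
Chain: ratio = 42/93 = 0.45161; torque at the step-chain sprocket = 748.8 × 0.45161 × 0.96 = 324.64 lb·in.

324.6 lb·in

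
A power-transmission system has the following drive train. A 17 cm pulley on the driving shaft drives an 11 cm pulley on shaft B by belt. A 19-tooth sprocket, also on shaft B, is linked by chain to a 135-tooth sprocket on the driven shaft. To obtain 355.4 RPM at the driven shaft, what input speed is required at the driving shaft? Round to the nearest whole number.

1634 RPM

Overall ratio R = 0.64706 × 7.1053 = 4.5975.
Required input speed = output speed × R = 355.4 × 4.5975 = 1634 RPM.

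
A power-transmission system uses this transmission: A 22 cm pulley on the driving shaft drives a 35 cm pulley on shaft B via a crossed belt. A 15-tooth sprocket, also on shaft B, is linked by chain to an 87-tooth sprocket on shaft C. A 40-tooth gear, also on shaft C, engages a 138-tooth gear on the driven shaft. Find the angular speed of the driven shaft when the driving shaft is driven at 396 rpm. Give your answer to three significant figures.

Belt: ratio = 35/22 = 1.5909, so shaft B turns at 396 / 1.5909 = 248.91 rpm.
Chain: ratio = 87/15 = 5.8, so shaft C turns at 248.91 / 5.8 = 42.916 rpm.
Gear mesh: ratio = 138/40 = 3.45, so the driven shaft turns at 42.916 / 3.45 = 12.439 rpm.

12.4 rpm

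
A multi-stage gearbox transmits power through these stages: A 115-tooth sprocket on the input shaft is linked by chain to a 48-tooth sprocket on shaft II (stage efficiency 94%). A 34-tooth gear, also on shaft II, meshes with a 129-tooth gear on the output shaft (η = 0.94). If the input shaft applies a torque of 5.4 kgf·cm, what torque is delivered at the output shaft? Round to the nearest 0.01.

chain 48/115 = 0.41739 → τ = 5.4·0.41739·0.94 = 2.1187 kgf·cm
gear mesh 129/34 = 3.7941 → τ = 2.1187·3.7941·0.94 = 7.5562 kgf·cm

7.56 kgf·cm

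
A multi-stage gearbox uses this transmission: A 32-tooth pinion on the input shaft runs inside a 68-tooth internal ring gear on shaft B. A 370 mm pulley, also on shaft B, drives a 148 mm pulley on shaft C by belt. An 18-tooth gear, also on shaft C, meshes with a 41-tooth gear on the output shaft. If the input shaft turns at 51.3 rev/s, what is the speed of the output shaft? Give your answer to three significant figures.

Internal gear: ratio = 68/32 = 2.125, so shaft B turns at 51.3 / 2.125 = 24.141 rev/s.
Belt: ratio = 148/370 = 0.4, so shaft C turns at 24.141 / 0.4 = 60.353 rev/s.
Gear mesh: ratio = 41/18 = 2.2778, so the output shaft turns at 60.353 / 2.2778 = 26.496 rev/s.

26.5 rev/s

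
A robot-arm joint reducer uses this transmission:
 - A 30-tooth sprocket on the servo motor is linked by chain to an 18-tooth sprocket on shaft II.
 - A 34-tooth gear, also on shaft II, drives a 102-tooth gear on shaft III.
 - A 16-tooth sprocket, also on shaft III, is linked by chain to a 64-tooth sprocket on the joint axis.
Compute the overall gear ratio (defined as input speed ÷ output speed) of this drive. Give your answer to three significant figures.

7.20

Each stage contributes driven/driver: chain 18/30 = 0.6, gear mesh 102/34 = 3, chain 64/16 = 4.
Overall: 0.6 × 3 × 4 = 7.2.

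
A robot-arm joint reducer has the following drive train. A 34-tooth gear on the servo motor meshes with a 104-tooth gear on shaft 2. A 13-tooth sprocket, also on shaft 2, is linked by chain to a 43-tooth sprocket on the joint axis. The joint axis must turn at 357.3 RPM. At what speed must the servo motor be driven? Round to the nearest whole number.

Overall ratio R = 3.0588 × 3.3077 = 10.118.
Required input speed = output speed × R = 357.3 × 10.118 = 3615 RPM.

3615 RPM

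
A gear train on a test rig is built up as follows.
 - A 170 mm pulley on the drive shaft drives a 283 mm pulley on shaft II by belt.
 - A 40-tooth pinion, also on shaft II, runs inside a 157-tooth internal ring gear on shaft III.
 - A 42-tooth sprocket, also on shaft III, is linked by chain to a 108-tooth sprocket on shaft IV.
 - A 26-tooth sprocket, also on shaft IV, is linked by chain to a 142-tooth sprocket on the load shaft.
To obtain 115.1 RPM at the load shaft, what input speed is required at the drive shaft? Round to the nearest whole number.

Overall ratio R = 1.6647 × 3.925 × 2.5714 × 5.4615 = 91.763.
Required input speed = output speed × R = 115.1 × 91.763 = 10562 RPM.

10562 RPM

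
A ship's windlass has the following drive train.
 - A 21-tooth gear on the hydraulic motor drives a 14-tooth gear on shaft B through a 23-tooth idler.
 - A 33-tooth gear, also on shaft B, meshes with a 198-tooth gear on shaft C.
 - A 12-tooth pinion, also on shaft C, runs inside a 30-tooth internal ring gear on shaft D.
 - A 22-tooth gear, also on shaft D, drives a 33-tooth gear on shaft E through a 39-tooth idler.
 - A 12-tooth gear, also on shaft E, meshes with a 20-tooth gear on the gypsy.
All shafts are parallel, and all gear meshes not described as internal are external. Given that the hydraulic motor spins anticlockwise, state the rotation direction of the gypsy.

the hydraulic motor → shaft B: driver → idler → driven is 2 external meshes, 2 reversals → CCW.
shaft B → shaft C: external mesh, 1 reversal → CW.
shaft C → shaft D: internal mesh, same direction → CW.
shaft D → shaft E: driver → idler → driven is 2 external meshes, 2 reversals → CW.
shaft E → the gypsy: external mesh, 1 reversal → CCW.
6 reversals in total — an even number — so the gypsy turns the same way as the hydraulic motor.

anticlockwise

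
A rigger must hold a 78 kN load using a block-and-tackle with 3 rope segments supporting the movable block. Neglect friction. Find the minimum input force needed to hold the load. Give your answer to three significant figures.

Block-and-tackle MA = number of supporting rope parts = 3.
Effort = load / MA = 78 / 3 = 26 kN.

26.0 kN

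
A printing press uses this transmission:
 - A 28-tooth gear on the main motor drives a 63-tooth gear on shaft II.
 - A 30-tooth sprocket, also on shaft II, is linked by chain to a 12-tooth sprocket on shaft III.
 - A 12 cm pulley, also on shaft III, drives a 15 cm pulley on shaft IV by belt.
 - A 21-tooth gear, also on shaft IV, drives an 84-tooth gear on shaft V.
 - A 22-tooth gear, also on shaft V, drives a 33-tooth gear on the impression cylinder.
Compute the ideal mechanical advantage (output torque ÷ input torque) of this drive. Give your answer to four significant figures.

Each stage contributes driven/driver: gear mesh 63/28 = 2.25, chain 12/30 = 0.4, belt 15/12 = 1.25, gear mesh 84/21 = 4, gear mesh 33/22 = 1.5.
Overall: 2.25 × 0.4 × 1.25 × 4 × 1.5 = 6.75.

6.750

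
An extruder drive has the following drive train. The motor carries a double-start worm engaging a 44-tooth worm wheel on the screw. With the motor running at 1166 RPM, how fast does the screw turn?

the motor → the screw (worm, 44/2): 1166 ÷ 22 = 53 RPM

53 RPM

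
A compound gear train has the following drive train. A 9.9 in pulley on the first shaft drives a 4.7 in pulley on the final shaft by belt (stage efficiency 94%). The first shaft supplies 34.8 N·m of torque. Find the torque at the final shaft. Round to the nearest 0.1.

Belt: ratio = 4.7/9.9 = 0.47475; torque at the final shaft = 34.8 × 0.47475 × 0.94 = 15.53 N·m.

15.5 N·m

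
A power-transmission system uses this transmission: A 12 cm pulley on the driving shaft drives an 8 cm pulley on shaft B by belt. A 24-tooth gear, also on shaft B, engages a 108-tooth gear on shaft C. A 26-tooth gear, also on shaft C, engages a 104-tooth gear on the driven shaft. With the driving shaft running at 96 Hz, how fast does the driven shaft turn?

8 Hz

belt 8/12 = 0.66667 → 96/0.66667 = 144 Hz
gear mesh 108/24 = 4.5 → 144/4.5 = 32 Hz
gear mesh 104/26 = 4 → 32/4 = 8 Hz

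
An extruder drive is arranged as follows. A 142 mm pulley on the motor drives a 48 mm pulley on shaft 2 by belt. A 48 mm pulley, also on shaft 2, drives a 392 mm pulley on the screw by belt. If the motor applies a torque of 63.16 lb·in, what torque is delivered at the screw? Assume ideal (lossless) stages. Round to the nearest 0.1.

Belt: ratio = 48/142 = 0.33803; torque at shaft 2 = 63.16 × 0.33803 = 21.35 lb·in.
Belt: ratio = 392/48 = 8.1667; torque at the screw = 21.35 × 8.1667 = 174.36 lb·in.

174.4 lb·in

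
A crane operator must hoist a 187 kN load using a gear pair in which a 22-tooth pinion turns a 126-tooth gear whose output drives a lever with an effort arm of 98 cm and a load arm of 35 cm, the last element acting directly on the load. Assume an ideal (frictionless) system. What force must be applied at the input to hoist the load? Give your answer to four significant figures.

Gear pair MA = 126/22 = 5.7273.
Lever MA = effort arm / load arm = 98/35 = 2.8.
Combined ideal MA = 5.7273 × 2.8 = 16.036.
Effort = load / MA = 187 / 16.036 = 11.661 kN.

11.66 kN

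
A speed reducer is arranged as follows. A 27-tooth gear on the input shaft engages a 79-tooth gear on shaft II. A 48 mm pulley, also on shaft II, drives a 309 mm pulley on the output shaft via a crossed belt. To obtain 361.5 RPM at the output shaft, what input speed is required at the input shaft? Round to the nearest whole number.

Overall ratio R = 2.9259 × 6.4375 = 18.836.
Required input speed = output speed × R = 361.5 × 18.836 = 6809.1 RPM.

6809 RPM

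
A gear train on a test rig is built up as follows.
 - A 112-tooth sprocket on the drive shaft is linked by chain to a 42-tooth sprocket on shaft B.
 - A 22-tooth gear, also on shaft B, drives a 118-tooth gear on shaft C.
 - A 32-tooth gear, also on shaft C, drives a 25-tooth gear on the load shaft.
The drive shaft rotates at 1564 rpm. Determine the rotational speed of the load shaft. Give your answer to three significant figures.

the drive shaft → shaft B (chain, 42/112): 1564 ÷ 0.375 = 4170.7 rpm
shaft B → shaft C (gear mesh, 118/22): 4170.7 ÷ 5.3636 = 777.58 rpm
shaft C → the load shaft (gear mesh, 25/32): 777.58 ÷ 0.78125 = 995.3 rpm

995 rpm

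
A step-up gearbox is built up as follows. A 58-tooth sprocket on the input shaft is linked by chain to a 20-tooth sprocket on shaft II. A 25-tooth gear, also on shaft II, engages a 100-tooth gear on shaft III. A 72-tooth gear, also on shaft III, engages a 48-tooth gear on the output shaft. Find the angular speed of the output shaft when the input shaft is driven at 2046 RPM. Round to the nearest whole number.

2225 RPM

Chain: ratio = 20/58 = 0.34483, so shaft II turns at 2046 / 0.34483 = 5933.4 RPM.
Gear mesh: ratio = 100/25 = 4, so shaft III turns at 5933.4 / 4 = 1483.3 RPM.
Gear mesh: ratio = 48/72 = 0.66667, so the output shaft turns at 1483.3 / 0.66667 = 2225 RPM.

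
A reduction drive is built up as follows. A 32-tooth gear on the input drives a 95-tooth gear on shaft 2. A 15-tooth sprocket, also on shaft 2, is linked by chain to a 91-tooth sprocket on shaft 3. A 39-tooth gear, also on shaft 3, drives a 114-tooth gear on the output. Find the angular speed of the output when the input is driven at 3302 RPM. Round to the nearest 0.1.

gear mesh 95/32 = 2.9688 → 3302/2.9688 = 1112.3 RPM
chain 91/15 = 6.0667 → 1112.3/6.0667 = 183.34 RPM
gear mesh 114/39 = 2.9231 → 183.34/2.9231 = 62.721 RPM

62.7 RPM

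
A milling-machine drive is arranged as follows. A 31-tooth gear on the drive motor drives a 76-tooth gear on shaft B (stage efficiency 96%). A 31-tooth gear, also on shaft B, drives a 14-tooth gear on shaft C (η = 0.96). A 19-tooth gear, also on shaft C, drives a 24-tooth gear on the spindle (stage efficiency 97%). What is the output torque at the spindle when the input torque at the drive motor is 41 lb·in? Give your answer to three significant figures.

gear mesh 76/31 = 2.4516 → τ = 41·2.4516·0.96 = 96.495 lb·in
gear mesh 14/31 = 0.45161 → τ = 96.495·0.45161·0.96 = 41.835 lb·in
gear mesh 24/19 = 1.2632 → τ = 41.835·1.2632·0.97 = 51.259 lb·in

51.3 lb·in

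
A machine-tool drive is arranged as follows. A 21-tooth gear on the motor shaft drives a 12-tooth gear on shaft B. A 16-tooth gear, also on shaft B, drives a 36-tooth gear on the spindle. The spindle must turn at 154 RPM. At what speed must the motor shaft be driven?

Overall ratio R = 0.57143 × 2.25 = 1.2857.
Required input speed = output speed × R = 154 × 1.2857 = 198 RPM.

198 RPM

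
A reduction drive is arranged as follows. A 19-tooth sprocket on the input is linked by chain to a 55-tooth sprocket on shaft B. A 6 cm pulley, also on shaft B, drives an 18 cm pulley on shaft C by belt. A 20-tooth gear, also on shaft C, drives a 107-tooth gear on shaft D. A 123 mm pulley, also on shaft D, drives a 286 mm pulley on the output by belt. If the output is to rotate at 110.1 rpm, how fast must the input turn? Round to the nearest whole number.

11894 rpm

Overall ratio R = 2.8947 × 3 × 5.35 × 2.3252 = 108.03.
Required input speed = output speed × R = 110.1 × 108.03 = 11894 rpm.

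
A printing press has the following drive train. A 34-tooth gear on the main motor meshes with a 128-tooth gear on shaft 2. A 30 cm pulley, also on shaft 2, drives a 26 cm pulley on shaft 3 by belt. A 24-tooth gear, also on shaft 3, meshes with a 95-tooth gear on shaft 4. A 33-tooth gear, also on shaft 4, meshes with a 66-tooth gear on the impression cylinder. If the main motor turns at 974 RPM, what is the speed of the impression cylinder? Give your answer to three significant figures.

Gear mesh: ratio = 128/34 = 3.7647, so shaft 2 turns at 974 / 3.7647 = 258.72 RPM.
Belt: ratio = 26/30 = 0.86667, so shaft 3 turns at 258.72 / 0.86667 = 298.52 RPM.
Gear mesh: ratio = 95/24 = 3.9583, so shaft 4 turns at 298.52 / 3.9583 = 75.416 RPM.
Gear mesh: ratio = 66/33 = 2, so the impression cylinder turns at 75.416 / 2 = 37.708 RPM.

37.7 RPM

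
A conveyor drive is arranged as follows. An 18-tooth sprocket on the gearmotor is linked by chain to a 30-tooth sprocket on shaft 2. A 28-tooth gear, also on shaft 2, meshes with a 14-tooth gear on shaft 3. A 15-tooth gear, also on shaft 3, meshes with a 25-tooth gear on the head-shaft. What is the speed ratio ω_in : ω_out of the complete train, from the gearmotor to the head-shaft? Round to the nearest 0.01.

Each stage contributes driven/driver: chain 30/18 = 1.6667, gear mesh 14/28 = 0.5, gear mesh 25/15 = 1.6667.
Overall: 1.6667 × 0.5 × 1.6667 = 1.3889.

1.39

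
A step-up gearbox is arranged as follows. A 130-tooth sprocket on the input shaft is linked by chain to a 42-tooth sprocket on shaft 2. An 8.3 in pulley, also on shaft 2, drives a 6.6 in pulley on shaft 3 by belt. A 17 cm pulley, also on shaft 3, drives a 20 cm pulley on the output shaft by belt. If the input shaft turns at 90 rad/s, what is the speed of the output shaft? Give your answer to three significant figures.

Chain: ratio = 42/130 = 0.32308, so shaft 2 turns at 90 / 0.32308 = 278.57 rad/s.
Belt: ratio = 6.6/8.3 = 0.79518, so shaft 3 turns at 278.57 / 0.79518 = 350.32 rad/s.
Belt: ratio = 20/17 = 1.1765, so the output shaft turns at 350.32 / 1.1765 = 297.78 rad/s.

298 rad/s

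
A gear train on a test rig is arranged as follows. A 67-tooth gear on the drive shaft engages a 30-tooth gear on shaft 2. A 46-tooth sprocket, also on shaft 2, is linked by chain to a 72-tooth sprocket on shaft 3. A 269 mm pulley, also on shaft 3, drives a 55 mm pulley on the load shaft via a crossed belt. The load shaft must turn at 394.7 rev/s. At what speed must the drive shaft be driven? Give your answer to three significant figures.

56.6 rev/s

Overall ratio R = 0.44776 × 1.5652 × 0.20446 = 0.1433.
Required input speed = output speed × R = 394.7 × 0.1433 = 56.559 rev/s.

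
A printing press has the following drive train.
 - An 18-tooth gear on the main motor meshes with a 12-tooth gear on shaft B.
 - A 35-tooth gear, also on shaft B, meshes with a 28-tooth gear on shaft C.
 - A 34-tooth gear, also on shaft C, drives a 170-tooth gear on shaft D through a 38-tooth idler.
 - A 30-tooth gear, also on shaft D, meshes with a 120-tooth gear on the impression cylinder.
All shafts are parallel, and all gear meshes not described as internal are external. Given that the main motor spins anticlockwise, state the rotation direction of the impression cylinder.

the main motor → shaft B: external mesh, 1 reversal → CW.
shaft B → shaft C: external mesh, 1 reversal → CCW.
shaft C → shaft D: driver → idler → driven is 2 external meshes, 2 reversals → CCW.
shaft D → the impression cylinder: external mesh, 1 reversal → CW.
5 reversals in total — an odd number — so the impression cylinder turns opposite to the main motor.

clockwise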